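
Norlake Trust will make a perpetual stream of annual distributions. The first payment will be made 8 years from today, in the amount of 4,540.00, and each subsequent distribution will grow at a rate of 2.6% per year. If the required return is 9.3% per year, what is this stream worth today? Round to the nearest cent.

Value at end of year 7: C₁ / (r − g) = 4,540.00 / (0.093 − 0.026) = 67,761.1940
Discount to today: PV = 67,761.1940 / (1 + 0.093)^7 = 67,761.1940 / 1.863550 = 36,361.34

36361.34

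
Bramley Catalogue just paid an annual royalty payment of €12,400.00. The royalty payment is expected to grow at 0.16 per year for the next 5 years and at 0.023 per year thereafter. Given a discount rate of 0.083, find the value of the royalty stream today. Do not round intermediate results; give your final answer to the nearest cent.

D_1 = 14384.00000
D_2 = 16685.44000
D_3 = 19355.11040
D_4 = 22451.92806
D_5 = 26044.23655
Terminal value at year 5: TV = D_5×(1+g_2)/(r−g_2) = 26643.25399/0.06 = 444054.23325
P_0 = D_1/(1+r)^1 + D_2/(1+r)^2 + D_3/(1+r)^3 + D_4/(1+r)^4 + D_5/(1+r)^5 + TV/(1+r)^5
    = 13281.62512 + 14225.93272 + 15237.37946 + 16320.73885 + 17481.12379 + 298053.16059 = 374599.96052

€374599.96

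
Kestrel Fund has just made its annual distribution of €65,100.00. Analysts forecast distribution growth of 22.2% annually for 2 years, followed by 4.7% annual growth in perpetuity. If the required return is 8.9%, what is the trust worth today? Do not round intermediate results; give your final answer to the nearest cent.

€2198477.87

D_1 = 79552.20000
D_2 = 97212.78840
Terminal value at year 2: TV = D_2×(1+g_2)/(r−g_2) = 101781.78945/0.042 = 2423375.93940
P_0 = D_1/(1+r)^1 + D_2/(1+r)^2 + TV/(1+r)^2
    = 73050.68871 + 81972.39816 + 2043454.78274 = 2198477.86961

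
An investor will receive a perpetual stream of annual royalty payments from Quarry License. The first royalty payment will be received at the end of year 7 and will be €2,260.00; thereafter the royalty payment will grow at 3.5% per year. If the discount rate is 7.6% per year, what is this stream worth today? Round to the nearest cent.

Value at end of year 6: C₁ / (r − g) = €2,260.00 / (0.076 − 0.035) = €55,121.9512
Discount to today: PV = €55,121.9512 / (1 + 0.076)^6 = €55,121.9512 / 1.551935 = €35,518.20

€35518.20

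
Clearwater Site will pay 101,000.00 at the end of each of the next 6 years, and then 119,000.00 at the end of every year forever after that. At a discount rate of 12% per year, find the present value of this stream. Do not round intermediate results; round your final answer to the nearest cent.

917661.33

PV of 6-year annuity: 101,000.00 × [1 − (1+0.12)^−6] / 0.12 = 415252.13968
Perpetuity value at year 6: 119,000.00 / 0.12 = 991666.66667
PV of perpetuity: 991666.66667 / (1+0.12)^6 = 502409.19517
Total PV = 415252.13968 + 502409.19517 = 917661.33484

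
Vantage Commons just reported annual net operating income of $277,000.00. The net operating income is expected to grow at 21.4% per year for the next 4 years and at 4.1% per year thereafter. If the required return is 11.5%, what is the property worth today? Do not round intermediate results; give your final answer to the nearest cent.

D_1 = 336278.00000
D_2 = 408241.49200
D_3 = 495605.17129
D_4 = 601664.67794
Terminal value at year 4: TV = D_4×(1+g_2)/(r−g_2) = 626332.92974/0.074 = 8463958.50999
P_0 = D_1/(1+r)^1 + D_2/(1+r)^2 + D_3/(1+r)^3 + D_4/(1+r)^4 + TV/(1+r)^4
    = 301594.61883 + 328372.97513 + 357528.96126 + 389273.68517 + 5476133.86843 = 6852904.10882

$6852904.11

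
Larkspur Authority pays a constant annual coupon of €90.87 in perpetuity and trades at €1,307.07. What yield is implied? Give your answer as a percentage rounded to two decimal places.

P = C/r ⇒ r = C/P = €90.87/€1,307.07 = 0.069522

6.95%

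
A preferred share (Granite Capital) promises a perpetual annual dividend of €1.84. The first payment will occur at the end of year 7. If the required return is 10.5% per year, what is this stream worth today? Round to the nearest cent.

€9.63

Value at end of year 6: C / r = €1.84 / 0.105 = €17.5238
Discount to today: PV = €17.5238 / (1 + 0.105)^6 = €17.5238 / 1.820429 = €9.63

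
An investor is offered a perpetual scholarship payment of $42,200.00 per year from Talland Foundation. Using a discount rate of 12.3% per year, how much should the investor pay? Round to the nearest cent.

$343089.43

Level perpetuity: PV = C / r = $42,200.00 / 0.123 = $343,089.43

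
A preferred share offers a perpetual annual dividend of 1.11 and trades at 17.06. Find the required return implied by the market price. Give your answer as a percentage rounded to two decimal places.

6.51%

P = C/r ⇒ r = C/P = 1.11/17.06 = 0.065064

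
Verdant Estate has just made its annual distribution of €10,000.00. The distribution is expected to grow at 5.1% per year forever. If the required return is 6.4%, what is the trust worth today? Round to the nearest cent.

€808461.54

D₁ = D₀ × (1 + g) = €10,000.00 × 1.051 = €10,510.0000
Growing perpetuity: P = D₁ / (r − g) = €10,510.0000 / (0.064 − 0.051) = €808,461.54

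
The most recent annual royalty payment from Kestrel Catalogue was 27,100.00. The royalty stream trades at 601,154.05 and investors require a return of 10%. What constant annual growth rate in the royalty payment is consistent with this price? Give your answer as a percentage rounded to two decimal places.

P = D₀(1+g)/(r−g) ⇒ P(r−g) = D₀(1+g) ⇒ g(P+D₀) = P·r − D₀
g = (P·r − D₀)/(P + D₀) = (601,154.05×0.1 − 27,100.00) / (601,154.05 + 27,100.00) = 0.052551

5.26%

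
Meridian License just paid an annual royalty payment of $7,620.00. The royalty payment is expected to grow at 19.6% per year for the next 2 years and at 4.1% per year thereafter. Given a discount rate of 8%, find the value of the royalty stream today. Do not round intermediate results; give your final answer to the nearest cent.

$267217.41

D_1 = 9113.52000
D_2 = 10899.76992
Terminal value at year 2: TV = D_2×(1+g_2)/(r−g_2) = 11346.66049/0.039 = 290940.01248
P_0 = D_1/(1+r)^1 + D_2/(1+r)^2 + TV/(1+r)^2
    = 8438.44444 + 9344.79588 + 249434.16708 = 267217.40741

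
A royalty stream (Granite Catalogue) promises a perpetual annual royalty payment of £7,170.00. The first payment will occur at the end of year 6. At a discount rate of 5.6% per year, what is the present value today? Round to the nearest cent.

£97501.55

Value at end of year 5: C / r = £7,170.00 / 0.056 = £128,035.7143
Discount to today: PV = £128,035.7143 / (1 + 0.056)^5 = £128,035.7143 / 1.313166 = £97,501.55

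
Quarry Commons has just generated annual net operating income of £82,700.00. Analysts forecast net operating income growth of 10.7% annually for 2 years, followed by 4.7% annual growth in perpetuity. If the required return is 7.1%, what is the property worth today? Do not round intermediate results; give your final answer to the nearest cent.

D_1 = 91548.90000
D_2 = 101344.63230
Terminal value at year 2: TV = D_2×(1+g_2)/(r−g_2) = 106107.83002/0.024 = 4421159.58409
P_0 = D_1/(1+r)^1 + D_2/(1+r)^2 + TV/(1+r)^2
    = 85479.83193 + 88353.10359 + 3854404.14430 = 4028237.07983

£4028237.08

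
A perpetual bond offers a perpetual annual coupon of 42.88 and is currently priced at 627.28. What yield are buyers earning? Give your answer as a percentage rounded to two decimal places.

6.84%

P = C/r ⇒ r = C/P = 42.88/627.28 = 0.068359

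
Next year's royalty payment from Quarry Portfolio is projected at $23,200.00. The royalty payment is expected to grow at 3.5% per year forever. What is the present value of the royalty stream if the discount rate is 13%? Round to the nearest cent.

$244210.53

Growing perpetuity: P = D₁ / (r − g) = $23,200.0000 / (0.13 − 0.035) = $244,210.53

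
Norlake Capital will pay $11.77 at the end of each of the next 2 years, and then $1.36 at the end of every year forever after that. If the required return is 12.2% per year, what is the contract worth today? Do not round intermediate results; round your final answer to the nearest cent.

PV of 2-year annuity: $11.77 × [1 − (1+0.122)^−2] / 0.122 = 19.83975
Perpetuity value at year 2: $1.36 / 0.122 = 11.14754
PV of perpetuity: 11.14754 / (1+0.122)^2 = 8.85510
Total PV = 19.83975 + 8.85510 = 28.69484

$28.69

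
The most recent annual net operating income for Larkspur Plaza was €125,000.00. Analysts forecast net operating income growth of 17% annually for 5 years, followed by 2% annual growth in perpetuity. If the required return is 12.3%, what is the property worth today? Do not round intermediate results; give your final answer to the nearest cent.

D_1 = 146250.00000
D_2 = 171112.50000
D_3 = 200201.62500
D_4 = 234235.90125
D_5 = 274056.00446
Terminal value at year 5: TV = D_5×(1+g_2)/(r−g_2) = 279537.12455/0.103 = 2713952.66555
P_0 = D_1/(1+r)^1 + D_2/(1+r)^2 + D_3/(1+r)^3 + D_4/(1+r)^4 + D_5/(1+r)^5 + TV/(1+r)^5
    = 130231.52271 + 135681.99605 + 141360.58360 + 147276.83242 + 153440.68917 + 1519509.73738 = 2227501.36133

€2227501.36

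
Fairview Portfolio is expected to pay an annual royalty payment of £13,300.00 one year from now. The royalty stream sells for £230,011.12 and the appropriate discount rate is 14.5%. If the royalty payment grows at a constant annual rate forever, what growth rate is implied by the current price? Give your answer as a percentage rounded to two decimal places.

8.72%

P = D₁/(r−g) ⇒ g = r − D₁/P = 0.145 − £13,300.00/£230,011.12 = 0.087177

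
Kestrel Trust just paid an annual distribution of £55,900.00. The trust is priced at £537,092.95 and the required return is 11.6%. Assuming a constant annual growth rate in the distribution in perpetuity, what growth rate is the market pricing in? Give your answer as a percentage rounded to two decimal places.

P = D₀(1+g)/(r−g) ⇒ P(r−g) = D₀(1+g) ⇒ g(P+D₀) = P·r − D₀
g = (P·r − D₀)/(P + D₀) = (£537,092.95×0.116 − £55,900.00) / (£537,092.95 + £55,900.00) = 0.010797

1.08%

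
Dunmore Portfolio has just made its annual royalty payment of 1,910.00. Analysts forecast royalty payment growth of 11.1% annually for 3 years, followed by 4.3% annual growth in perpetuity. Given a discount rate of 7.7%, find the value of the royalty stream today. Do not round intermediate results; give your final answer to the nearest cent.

70417.65

D_1 = 2122.01000
D_2 = 2357.55311
D_3 = 2619.24151
Terminal value at year 3: TV = D_3×(1+g_2)/(r−g_2) = 2731.86889/0.034 = 80349.08500
P_0 = D_1/(1+r)^1 + D_2/(1+r)^2 + D_3/(1+r)^3 + TV/(1+r)^3
    = 1970.29712 + 2032.49777 + 2096.66205 + 64318.19167 = 70417.64861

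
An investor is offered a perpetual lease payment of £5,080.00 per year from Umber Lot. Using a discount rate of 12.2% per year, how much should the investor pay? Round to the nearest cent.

Level perpetuity: PV = C / r = £5,080.00 / 0.122 = £41,639.34

£41639.34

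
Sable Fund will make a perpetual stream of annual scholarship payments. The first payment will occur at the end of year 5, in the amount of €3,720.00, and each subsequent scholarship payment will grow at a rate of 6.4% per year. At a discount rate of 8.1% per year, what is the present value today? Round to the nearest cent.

€160247.49

Value at end of year 4: C₁ / (r − g) = €3,720.00 / (0.081 − 0.064) = €218,823.5294
Discount to today: PV = €218,823.5294 / (1 + 0.081)^4 = €218,823.5294 / 1.365535 = €160,247.49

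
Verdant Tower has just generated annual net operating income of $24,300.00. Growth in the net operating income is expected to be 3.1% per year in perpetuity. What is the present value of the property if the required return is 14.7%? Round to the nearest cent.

D₁ = D₀ × (1 + g) = $24,300.00 × 1.031 = $25,053.3000
Growing perpetuity: P = D₁ / (r − g) = $25,053.3000 / (0.147 − 0.031) = $215,976.72

$215976.72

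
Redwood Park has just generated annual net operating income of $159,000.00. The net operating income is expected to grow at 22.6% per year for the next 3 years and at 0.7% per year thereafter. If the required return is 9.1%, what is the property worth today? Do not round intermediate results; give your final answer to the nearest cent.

$3309945.01

D_1 = 194934.00000
D_2 = 238989.08400
D_3 = 293000.61698
Terminal value at year 3: TV = D_3×(1+g_2)/(r−g_2) = 295051.62130/0.084 = 3512519.30122
P_0 = D_1/(1+r)^1 + D_2/(1+r)^2 + D_3/(1+r)^3 + TV/(1+r)^3
    = 178674.61045 + 200783.75106 + 225628.66985 + 2704857.98258 = 3309945.01394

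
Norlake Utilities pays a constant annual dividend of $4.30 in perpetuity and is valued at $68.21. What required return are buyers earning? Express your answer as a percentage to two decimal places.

6.30%

P = C/r ⇒ r = C/P = $4.30/$68.21 = 0.063041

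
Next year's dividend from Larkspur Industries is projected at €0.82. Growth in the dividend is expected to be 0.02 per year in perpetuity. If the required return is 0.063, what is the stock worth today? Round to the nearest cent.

Growing perpetuity: P = D₁ / (r − g) = €0.8200 / (0.063 − 0.02) = €19.07

€19.07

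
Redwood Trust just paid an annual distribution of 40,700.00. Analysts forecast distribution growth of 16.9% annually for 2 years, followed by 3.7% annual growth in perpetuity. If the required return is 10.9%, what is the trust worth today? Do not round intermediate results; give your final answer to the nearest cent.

D_1 = 47578.30000
D_2 = 55619.03270
Terminal value at year 2: TV = D_2×(1+g_2)/(r−g_2) = 57676.93691/0.072 = 801068.56819
P_0 = D_1/(1+r)^1 + D_2/(1+r)^2 + TV/(1+r)^2
    = 42901.98377 + 45223.10102 + 651338.27435 = 739463.35913

739463.36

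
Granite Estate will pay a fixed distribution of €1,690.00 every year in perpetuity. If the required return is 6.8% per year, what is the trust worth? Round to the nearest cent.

Level perpetuity: PV = C / r = €1,690.00 / 0.068 = €24,852.94

€24852.94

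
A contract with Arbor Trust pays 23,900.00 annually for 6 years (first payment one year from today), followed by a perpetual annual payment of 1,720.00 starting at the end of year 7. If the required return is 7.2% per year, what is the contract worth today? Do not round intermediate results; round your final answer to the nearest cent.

PV of 6-year annuity: 23,900.00 × [1 − (1+0.072)^−6] / 0.072 = 113220.31715
Perpetuity value at year 6: 1,720.00 / 0.072 = 23888.88889
PV of perpetuity: 23888.88889 / (1+0.072)^6 = 15740.81586
Total PV = 113220.31715 + 15740.81586 = 128961.13301

128961.13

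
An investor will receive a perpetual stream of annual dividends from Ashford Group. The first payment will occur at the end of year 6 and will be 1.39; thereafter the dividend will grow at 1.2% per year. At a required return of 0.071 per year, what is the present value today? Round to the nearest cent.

Value at end of year 5: C₁ / (r − g) = 1.39 / (0.071 − 0.012) = 23.5593
Discount to today: PV = 23.5593 / (1 + 0.071)^5 = 23.5593 / 1.409118 = 16.72

16.72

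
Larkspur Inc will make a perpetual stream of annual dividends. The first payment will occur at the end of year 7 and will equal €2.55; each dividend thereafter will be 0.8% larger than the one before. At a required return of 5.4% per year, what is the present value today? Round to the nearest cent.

€40.43

Value at end of year 6: C₁ / (r − g) = €2.55 / (0.054 − 0.008) = €55.4348
Discount to today: PV = €55.4348 / (1 + 0.054)^6 = €55.4348 / 1.371020 = €40.43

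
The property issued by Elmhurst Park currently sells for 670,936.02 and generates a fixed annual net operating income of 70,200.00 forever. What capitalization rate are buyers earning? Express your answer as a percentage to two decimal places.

P = C/r ⇒ r = C/P = 70,200.00/670,936.02 = 0.104630

10.46%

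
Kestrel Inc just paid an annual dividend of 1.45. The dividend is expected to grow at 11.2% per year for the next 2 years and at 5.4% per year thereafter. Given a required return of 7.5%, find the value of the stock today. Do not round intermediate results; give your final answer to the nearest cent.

80.92

D_1 = 1.61240
D_2 = 1.79299
Terminal value at year 2: TV = D_2×(1+g_2)/(r−g_2) = 1.88981/0.021 = 89.99096
P_0 = D_1/(1+r)^1 + D_2/(1+r)^2 + TV/(1+r)^2
    = 1.49991 + 1.55153 + 77.87211 = 80.92355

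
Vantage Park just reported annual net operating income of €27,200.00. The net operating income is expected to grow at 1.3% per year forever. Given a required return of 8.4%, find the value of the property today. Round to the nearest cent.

D₁ = D₀ × (1 + g) = €27,200.00 × 1.013 = €27,553.6000
Growing perpetuity: P = D₁ / (r − g) = €27,553.6000 / (0.084 − 0.013) = €388,078.87

€388078.87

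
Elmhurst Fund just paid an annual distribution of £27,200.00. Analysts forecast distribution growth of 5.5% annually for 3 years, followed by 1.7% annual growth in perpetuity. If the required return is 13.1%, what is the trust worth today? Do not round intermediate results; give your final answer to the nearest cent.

£268065.81

D_1 = 28696.00000
D_2 = 30274.28000
D_3 = 31939.36540
Terminal value at year 3: TV = D_3×(1+g_2)/(r−g_2) = 32482.33461/0.114 = 284932.75975
P_0 = D_1/(1+r)^1 + D_2/(1+r)^2 + D_3/(1+r)^3 + TV/(1+r)^3
    = 25372.23696 + 23667.29442 + 22076.91920 + 196949.35813 = 268065.80871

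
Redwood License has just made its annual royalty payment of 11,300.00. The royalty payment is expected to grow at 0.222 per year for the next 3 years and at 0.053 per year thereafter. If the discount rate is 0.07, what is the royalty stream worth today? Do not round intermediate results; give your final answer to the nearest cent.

1087081.83

D_1 = 13808.60000
D_2 = 16874.10920
D_3 = 20620.16144
Terminal value at year 3: TV = D_3×(1+g_2)/(r−g_2) = 21713.03000/0.017 = 1277237.05876
P_0 = D_1/(1+r)^1 + D_2/(1+r)^2 + D_3/(1+r)^3 + TV/(1+r)^3
    = 12905.23364 + 14738.50048 + 16832.19401 + 1042605.89935 = 1087081.82748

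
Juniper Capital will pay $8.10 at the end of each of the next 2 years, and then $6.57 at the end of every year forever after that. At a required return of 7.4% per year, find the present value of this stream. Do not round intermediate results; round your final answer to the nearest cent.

PV of 2-year annuity: $8.10 × [1 − (1+0.074)^−2] / 0.074 = 14.56415
Perpetuity value at year 2: $6.57 / 0.074 = 88.78378
PV of perpetuity: 88.78378 / (1+0.074)^2 = 76.97064
Total PV = 14.56415 + 76.97064 = 91.53479

$91.53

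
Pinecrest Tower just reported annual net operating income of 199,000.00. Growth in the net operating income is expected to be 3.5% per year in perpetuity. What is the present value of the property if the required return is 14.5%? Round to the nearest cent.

D₁ = D₀ × (1 + g) = 199,000.00 × 1.035 = 205,965.0000
Growing perpetuity: P = D₁ / (r − g) = 205,965.0000 / (0.145 − 0.035) = 1,872,409.09

1872409.09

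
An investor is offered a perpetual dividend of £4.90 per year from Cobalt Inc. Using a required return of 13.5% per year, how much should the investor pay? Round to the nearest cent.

£36.30

Level perpetuity: PV = C / r = £4.90 / 0.135 = £36.30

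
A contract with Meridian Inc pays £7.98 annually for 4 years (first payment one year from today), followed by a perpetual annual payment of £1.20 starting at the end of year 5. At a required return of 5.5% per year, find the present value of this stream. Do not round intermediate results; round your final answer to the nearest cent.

PV of 4-year annuity: £7.98 × [1 − (1+0.055)^−4] / 0.055 = 27.97110
Perpetuity value at year 4: £1.20 / 0.055 = 21.81818
PV of perpetuity: 21.81818 / (1+0.055)^4 = 17.61200
Total PV = 27.97110 + 17.61200 = 45.58310

£45.58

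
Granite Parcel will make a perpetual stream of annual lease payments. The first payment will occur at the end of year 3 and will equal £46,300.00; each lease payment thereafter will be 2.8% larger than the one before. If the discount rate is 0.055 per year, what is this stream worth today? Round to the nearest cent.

£1540679.51

Value at end of year 2: C₁ / (r − g) = £46,300.00 / (0.055 − 0.028) = £1,714,814.8148
Discount to today: PV = £1,714,814.8148 / (1 + 0.055)^2 = £1,714,814.8148 / 1.113025 = £1,540,679.51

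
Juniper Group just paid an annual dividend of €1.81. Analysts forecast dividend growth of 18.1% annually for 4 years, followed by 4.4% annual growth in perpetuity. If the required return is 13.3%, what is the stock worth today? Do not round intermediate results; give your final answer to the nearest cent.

D_1 = 2.13761
D_2 = 2.52452
D_3 = 2.98146
D_4 = 3.52110
Terminal value at year 4: TV = D_4×(1+g_2)/(r−g_2) = 3.67603/0.089 = 41.30367
P_0 = D_1/(1+r)^1 + D_2/(1+r)^2 + D_3/(1+r)^3 + D_4/(1+r)^4 + TV/(1+r)^4
    = 1.88668 + 1.96661 + 2.04993 + 2.13677 + 25.06508 = 33.10507

€33.11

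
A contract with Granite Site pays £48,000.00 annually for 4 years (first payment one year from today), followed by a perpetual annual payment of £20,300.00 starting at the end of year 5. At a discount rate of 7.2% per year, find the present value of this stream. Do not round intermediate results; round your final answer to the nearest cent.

£375348.12

PV of 4-year annuity: £48,000.00 × [1 − (1+0.072)^−4] / 0.072 = 161854.74868
Perpetuity value at year 4: £20,300.00 / 0.072 = 281944.44444
PV of perpetuity: 281944.44444 / (1+0.072)^4 = 213493.37365
Total PV = 161854.74868 + 213493.37365 = 375348.12233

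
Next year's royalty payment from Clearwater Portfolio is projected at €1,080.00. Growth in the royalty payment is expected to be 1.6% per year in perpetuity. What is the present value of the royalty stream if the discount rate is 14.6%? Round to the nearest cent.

Growing perpetuity: P = D₁ / (r − g) = €1,080.0000 / (0.146 − 0.016) = €8,307.69

€8307.69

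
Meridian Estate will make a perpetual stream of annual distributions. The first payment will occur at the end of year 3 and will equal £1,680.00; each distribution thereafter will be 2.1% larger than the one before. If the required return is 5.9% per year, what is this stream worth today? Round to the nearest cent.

£39421.56

Value at end of year 2: C₁ / (r − g) = £1,680.00 / (0.059 − 0.021) = £44,210.5263
Discount to today: PV = £44,210.5263 / (1 + 0.059)^2 = £44,210.5263 / 1.121481 = £39,421.56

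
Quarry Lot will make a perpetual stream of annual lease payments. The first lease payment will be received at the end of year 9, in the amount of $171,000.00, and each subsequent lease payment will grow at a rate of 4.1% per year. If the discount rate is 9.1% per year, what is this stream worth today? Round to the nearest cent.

Value at end of year 8: C₁ / (r − g) = $171,000.00 / (0.091 − 0.041) = $3,420,000.0000
Discount to today: PV = $3,420,000.0000 / (1 + 0.091)^8 = $3,420,000.0000 / 2.007234 = $1,703,837.22

$1703837.22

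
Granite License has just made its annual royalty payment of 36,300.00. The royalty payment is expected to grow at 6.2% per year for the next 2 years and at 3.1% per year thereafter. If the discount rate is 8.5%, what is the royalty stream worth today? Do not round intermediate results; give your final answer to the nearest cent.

734297.14

D_1 = 38550.60000
D_2 = 40940.73720
Terminal value at year 2: TV = D_2×(1+g_2)/(r−g_2) = 42209.90005/0.054 = 781664.81580
P_0 = D_1/(1+r)^1 + D_2/(1+r)^2 + TV/(1+r)^2
    = 35530.50691 + 34777.32566 + 663989.31028 = 734297.14286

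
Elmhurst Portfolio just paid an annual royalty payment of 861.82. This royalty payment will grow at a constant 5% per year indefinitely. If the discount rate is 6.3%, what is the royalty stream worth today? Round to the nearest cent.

D₁ = D₀ × (1 + g) = 861.82 × 1.05 = 904.9110
Growing perpetuity: P = D₁ / (r − g) = 904.9110 / (0.063 − 0.05) = 69,608.54

69608.54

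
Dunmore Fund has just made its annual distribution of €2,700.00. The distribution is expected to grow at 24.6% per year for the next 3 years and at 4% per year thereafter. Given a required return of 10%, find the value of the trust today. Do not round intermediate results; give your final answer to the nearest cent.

€78464.45

D_1 = 3364.20000
D_2 = 4191.79320
D_3 = 5222.97433
Terminal value at year 3: TV = D_3×(1+g_2)/(r−g_2) = 5431.89330/0.06 = 90531.55500
P_0 = D_1/(1+r)^1 + D_2/(1+r)^2 + D_3/(1+r)^3 + TV/(1+r)^3
    = 3058.36364 + 3464.29190 + 3924.09792 + 68017.69722 = 78464.45068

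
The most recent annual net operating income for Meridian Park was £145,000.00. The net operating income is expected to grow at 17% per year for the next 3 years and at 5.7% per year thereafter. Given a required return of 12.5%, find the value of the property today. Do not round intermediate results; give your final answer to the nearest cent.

£3006064.94

D_1 = 169650.00000
D_2 = 198490.50000
D_3 = 232233.88500
Terminal value at year 3: TV = D_3×(1+g_2)/(r−g_2) = 245471.21644/0.068 = 3609870.83007
P_0 = D_1/(1+r)^1 + D_2/(1+r)^2 + D_3/(1+r)^3 + TV/(1+r)^3
    = 150800.00000 + 156832.00000 + 163105.28000 + 2535327.66118 = 3006064.94118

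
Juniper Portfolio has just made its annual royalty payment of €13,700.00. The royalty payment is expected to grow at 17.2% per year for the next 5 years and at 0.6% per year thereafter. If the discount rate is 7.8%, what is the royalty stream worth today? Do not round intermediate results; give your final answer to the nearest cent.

€379400.83

D_1 = 16056.40000
D_2 = 18818.10080
D_3 = 22054.81414
D_4 = 25848.24217
D_5 = 30294.13982
Terminal value at year 5: TV = D_5×(1+g_2)/(r−g_2) = 30475.90466/0.072 = 423276.45363
P_0 = D_1/(1+r)^1 + D_2/(1+r)^2 + D_3/(1+r)^3 + D_4/(1+r)^4 + D_5/(1+r)^5 + TV/(1+r)^5
    = 14894.61967 + 16193.40839 + 17605.44957 + 19140.61864 + 20809.65218 + 290757.08462 = 379400.83308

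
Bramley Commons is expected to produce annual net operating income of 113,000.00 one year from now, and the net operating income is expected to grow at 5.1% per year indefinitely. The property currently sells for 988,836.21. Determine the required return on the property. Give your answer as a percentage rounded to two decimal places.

16.53%

P = D₁/(r − g) ⇒ r = D₁/P + g = 113,000.0000/988,836.21 + 0.051 = 0.114276 + 0.051 = 0.165276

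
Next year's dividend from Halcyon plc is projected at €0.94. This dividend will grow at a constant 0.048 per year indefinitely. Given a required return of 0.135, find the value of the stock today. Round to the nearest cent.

Growing perpetuity: P = D₁ / (r − g) = €0.9400 / (0.135 − 0.048) = €10.80

€10.80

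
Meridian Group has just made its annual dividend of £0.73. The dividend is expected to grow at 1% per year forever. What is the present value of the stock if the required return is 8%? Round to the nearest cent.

D₁ = D₀ × (1 + g) = £0.73 × 1.01 = £0.7373
Growing perpetuity: P = D₁ / (r − g) = £0.7373 / (0.08 − 0.01) = £10.53

£10.53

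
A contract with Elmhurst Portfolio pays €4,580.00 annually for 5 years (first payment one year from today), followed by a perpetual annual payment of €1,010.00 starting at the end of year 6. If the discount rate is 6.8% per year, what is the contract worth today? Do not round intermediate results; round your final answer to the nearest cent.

€29569.37

PV of 5-year annuity: €4,580.00 × [1 − (1+0.068)^−5] / 0.068 = 18879.89623
Perpetuity value at year 5: €1,010.00 / 0.068 = 14852.94118
PV of perpetuity: 14852.94118 / (1+0.068)^5 = 10689.47061
Total PV = 18879.89623 + 10689.47061 = 29569.36684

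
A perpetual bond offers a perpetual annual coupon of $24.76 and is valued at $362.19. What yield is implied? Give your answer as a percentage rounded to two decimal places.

6.84%

P = C/r ⇒ r = C/P = $24.76/$362.19 = 0.068362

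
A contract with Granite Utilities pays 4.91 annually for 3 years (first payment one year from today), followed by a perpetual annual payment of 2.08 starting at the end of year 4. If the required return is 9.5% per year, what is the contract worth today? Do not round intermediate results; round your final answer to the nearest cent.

PV of 3-year annuity: 4.91 × [1 − (1+0.095)^−3] / 0.095 = 12.31873
Perpetuity value at year 3: 2.08 / 0.095 = 21.89474
PV of perpetuity: 21.89474 / (1+0.095)^3 = 16.67621
Total PV = 12.31873 + 16.67621 = 28.99494

28.99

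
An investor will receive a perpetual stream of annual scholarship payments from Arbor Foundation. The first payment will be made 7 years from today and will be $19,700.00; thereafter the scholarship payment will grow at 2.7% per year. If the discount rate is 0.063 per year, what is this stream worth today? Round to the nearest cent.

Value at end of year 6: C₁ / (r − g) = $19,700.00 / (0.063 − 0.027) = $547,222.2222
Discount to today: PV = $547,222.2222 / (1 + 0.063)^6 = $547,222.2222 / 1.442778 = $379,283.66

$379283.66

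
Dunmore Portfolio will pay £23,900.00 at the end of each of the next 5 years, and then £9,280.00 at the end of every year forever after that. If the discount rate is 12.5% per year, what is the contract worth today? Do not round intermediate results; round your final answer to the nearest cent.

£126295.51

PV of 5-year annuity: £23,900.00 × [1 − (1+0.125)^−5] / 0.125 = 85097.58336
Perpetuity value at year 5: £9,280.00 / 0.125 = 74240.00000
PV of perpetuity: 74240.00000 / (1+0.125)^5 = 41197.92579
Total PV = 85097.58336 + 41197.92579 = 126295.50915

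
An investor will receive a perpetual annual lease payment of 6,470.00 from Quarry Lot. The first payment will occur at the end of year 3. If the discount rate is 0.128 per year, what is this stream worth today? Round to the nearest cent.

Value at end of year 2: C / r = 6,470.00 / 0.128 = 50,546.8750
Discount to today: PV = 50,546.8750 / (1 + 0.128)^2 = 50,546.8750 / 1.272384 = 39,726.12

39726.12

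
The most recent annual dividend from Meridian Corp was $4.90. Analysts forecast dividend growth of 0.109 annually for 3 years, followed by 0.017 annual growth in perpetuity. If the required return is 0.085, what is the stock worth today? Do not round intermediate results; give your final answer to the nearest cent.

$93.62

D_1 = 5.43410
D_2 = 6.02642
D_3 = 6.68330
Terminal value at year 3: TV = D_3×(1+g_2)/(r−g_2) = 6.79691/0.068 = 99.95459
P_0 = D_1/(1+r)^1 + D_2/(1+r)^2 + D_3/(1+r)^3 + TV/(1+r)^3
    = 5.00839 + 5.11917 + 5.23241 + 78.25526 = 93.61523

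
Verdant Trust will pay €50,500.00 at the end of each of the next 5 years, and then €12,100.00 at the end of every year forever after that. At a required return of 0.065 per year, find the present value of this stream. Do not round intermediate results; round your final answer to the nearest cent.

€345731.94

PV of 5-year annuity: €50,500.00 × [1 − (1+0.065)^−5] / 0.065 = 209861.81163
Perpetuity value at year 5: €12,100.00 / 0.065 = 186153.84615
PV of perpetuity: 186153.84615 / (1+0.065)^5 = 135870.12495
Total PV = 209861.81163 + 135870.12495 = 345731.93658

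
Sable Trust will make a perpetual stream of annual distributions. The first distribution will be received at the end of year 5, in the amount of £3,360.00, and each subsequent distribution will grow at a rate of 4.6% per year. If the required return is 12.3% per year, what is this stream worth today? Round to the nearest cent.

Value at end of year 4: C₁ / (r − g) = £3,360.00 / (0.123 − 0.046) = £43,636.3636
Discount to today: PV = £43,636.3636 / (1 + 0.123)^4 = £43,636.3636 / 1.590446 = £27,436.55

£27436.55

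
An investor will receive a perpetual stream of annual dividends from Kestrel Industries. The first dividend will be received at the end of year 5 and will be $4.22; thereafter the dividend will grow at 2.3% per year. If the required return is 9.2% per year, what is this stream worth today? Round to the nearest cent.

Value at end of year 4: C₁ / (r − g) = $4.22 / (0.092 − 0.023) = $61.1594
Discount to today: PV = $61.1594 / (1 + 0.092)^4 = $61.1594 / 1.421970 = $43.01

$43.01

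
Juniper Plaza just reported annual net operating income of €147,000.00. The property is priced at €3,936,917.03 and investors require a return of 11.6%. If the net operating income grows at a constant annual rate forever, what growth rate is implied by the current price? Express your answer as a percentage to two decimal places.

7.58%

P = D₀(1+g)/(r−g) ⇒ P(r−g) = D₀(1+g) ⇒ g(P+D₀) = P·r − D₀
g = (P·r − D₀)/(P + D₀) = (€3,936,917.03×0.116 − €147,000.00) / (€3,936,917.03 + €147,000.00) = 0.075830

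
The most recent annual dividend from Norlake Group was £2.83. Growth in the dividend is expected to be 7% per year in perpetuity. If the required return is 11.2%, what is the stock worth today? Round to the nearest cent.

D₁ = D₀ × (1 + g) = £2.83 × 1.07 = £3.0281
Growing perpetuity: P = D₁ / (r − g) = £3.0281 / (0.112 − 0.07) = £72.10

£72.10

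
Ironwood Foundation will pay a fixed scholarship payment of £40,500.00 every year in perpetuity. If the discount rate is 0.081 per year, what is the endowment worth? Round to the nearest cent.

£500000.00

Level perpetuity: PV = C / r = £40,500.00 / 0.081 = £500,000.00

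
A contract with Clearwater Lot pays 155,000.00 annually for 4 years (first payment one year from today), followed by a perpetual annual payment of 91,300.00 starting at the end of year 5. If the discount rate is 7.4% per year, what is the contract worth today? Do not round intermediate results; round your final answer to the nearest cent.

PV of 4-year annuity: 155,000.00 × [1 − (1+0.074)^−4] / 0.074 = 520311.42325
Perpetuity value at year 4: 91,300.00 / 0.074 = 1233783.78378
PV of perpetuity: 1233783.78378 / (1+0.074)^4 = 927303.57125
Total PV = 520311.42325 + 927303.57125 = 1447614.99450

1447614.99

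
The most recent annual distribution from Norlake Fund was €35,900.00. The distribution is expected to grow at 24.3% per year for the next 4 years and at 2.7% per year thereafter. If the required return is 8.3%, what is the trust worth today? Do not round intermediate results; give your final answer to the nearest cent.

D_1 = 44623.70000
D_2 = 55467.25910
D_3 = 68945.80306
D_4 = 85699.63321
Terminal value at year 4: TV = D_4×(1+g_2)/(r−g_2) = 88013.52330/0.056 = 1571670.05896
P_0 = D_1/(1+r)^1 + D_2/(1+r)^2 + D_3/(1+r)^3 + D_4/(1+r)^4 + TV/(1+r)^4
    = 41203.78578 + 47291.14102 + 54277.82852 + 62296.71362 + 1142477.23015 = 1347546.69910

€1347546.70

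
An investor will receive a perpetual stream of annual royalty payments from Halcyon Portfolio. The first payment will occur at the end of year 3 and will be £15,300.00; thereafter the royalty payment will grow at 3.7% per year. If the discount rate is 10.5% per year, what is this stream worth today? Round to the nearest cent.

Value at end of year 2: C₁ / (r − g) = £15,300.00 / (0.105 − 0.037) = £225,000.0000
Discount to today: PV = £225,000.0000 / (1 + 0.105)^2 = £225,000.0000 / 1.221025 = £184,271.41

£184271.41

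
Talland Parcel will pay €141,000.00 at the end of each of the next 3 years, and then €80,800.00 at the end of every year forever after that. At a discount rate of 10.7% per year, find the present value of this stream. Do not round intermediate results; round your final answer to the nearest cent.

PV of 3-year annuity: €141,000.00 × [1 − (1+0.107)^−3] / 0.107 = 346369.59491
Perpetuity value at year 3: €80,800.00 / 0.107 = 755140.18692
PV of perpetuity: 755140.18692 / (1+0.107)^3 = 556653.21338
Total PV = 346369.59491 + 556653.21338 = 903022.80829

€903022.81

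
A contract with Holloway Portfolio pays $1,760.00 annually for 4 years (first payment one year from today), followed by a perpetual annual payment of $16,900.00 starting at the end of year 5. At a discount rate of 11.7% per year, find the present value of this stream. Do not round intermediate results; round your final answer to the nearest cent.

PV of 4-year annuity: $1,760.00 × [1 − (1+0.117)^−4] / 0.117 = 5379.68756
Perpetuity value at year 4: $16,900.00 / 0.117 = 144444.44444
PV of perpetuity: 144444.44444 / (1+0.117)^4 = 92787.21731
Total PV = 5379.68756 + 92787.21731 = 98166.90487

$98166.90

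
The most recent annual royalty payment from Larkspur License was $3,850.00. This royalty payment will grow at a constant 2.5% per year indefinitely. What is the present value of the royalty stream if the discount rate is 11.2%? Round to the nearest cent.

$45359.20

D₁ = D₀ × (1 + g) = $3,850.00 × 1.025 = $3,946.2500
Growing perpetuity: P = D₁ / (r − g) = $3,946.2500 / (0.112 − 0.025) = $45,359.20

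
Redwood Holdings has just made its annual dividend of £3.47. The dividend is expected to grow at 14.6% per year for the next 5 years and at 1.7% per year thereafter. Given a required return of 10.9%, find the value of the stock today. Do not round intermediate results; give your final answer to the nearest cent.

D_1 = 3.97662
D_2 = 4.55721
D_3 = 5.22256
D_4 = 5.98505
D_5 = 6.85887
Terminal value at year 5: TV = D_5×(1+g_2)/(r−g_2) = 6.97547/0.092 = 75.82033
P_0 = D_1/(1+r)^1 + D_2/(1+r)^2 + D_3/(1+r)^3 + D_4/(1+r)^4 + D_5/(1+r)^5 + TV/(1+r)^5
    = 3.58577 + 3.70540 + 3.82903 + 3.95678 + 4.08879 + 45.19891 = 64.36468

£64.36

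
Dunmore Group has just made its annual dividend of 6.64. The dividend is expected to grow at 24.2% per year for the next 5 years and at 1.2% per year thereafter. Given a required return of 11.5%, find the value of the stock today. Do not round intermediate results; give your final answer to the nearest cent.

158.30

D_1 = 8.24688
D_2 = 10.24262
D_3 = 12.72134
D_4 = 15.79990
D_5 = 19.62348
Terminal value at year 5: TV = D_5×(1+g_2)/(r−g_2) = 19.85896/0.103 = 192.80547
P_0 = D_1/(1+r)^1 + D_2/(1+r)^2 + D_3/(1+r)^3 + D_4/(1+r)^4 + D_5/(1+r)^5 + TV/(1+r)^5
    = 7.39630 + 8.23875 + 9.17716 + 10.22245 + 11.38680 + 111.87808 = 158.29955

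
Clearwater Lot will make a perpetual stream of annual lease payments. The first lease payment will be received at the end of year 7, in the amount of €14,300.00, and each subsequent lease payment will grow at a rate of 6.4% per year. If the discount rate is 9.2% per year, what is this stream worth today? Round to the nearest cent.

€301191.13

Value at end of year 6: C₁ / (r − g) = €14,300.00 / (0.092 − 0.064) = €510,714.2857
Discount to today: PV = €510,714.2857 / (1 + 0.092)^6 = €510,714.2857 / 1.695649 = €301,191.13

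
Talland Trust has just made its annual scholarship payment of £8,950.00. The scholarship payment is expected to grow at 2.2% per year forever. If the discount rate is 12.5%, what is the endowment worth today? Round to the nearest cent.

D₁ = D₀ × (1 + g) = £8,950.00 × 1.022 = £9,146.9000
Growing perpetuity: P = D₁ / (r − g) = £9,146.9000 / (0.125 − 0.022) = £88,804.85

£88804.85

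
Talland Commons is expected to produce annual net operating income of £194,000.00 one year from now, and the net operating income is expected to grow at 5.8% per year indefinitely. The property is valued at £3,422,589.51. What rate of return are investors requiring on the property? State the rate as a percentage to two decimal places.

P = D₁/(r − g) ⇒ r = D₁/P + g = £194,000.0000/£3,422,589.51 + 0.058 = 0.056682 + 0.058 = 0.114682

11.47%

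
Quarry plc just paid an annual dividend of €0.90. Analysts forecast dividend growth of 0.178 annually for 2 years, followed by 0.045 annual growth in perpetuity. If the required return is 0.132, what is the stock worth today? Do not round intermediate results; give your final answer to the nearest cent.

D_1 = 1.06020
D_2 = 1.24892
Terminal value at year 2: TV = D_2×(1+g_2)/(r−g_2) = 1.30512/0.087 = 15.00134
P_0 = D_1/(1+r)^1 + D_2/(1+r)^2 + TV/(1+r)^2
    = 0.93657 + 0.97463 + 11.70678 = 13.61798

€13.62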